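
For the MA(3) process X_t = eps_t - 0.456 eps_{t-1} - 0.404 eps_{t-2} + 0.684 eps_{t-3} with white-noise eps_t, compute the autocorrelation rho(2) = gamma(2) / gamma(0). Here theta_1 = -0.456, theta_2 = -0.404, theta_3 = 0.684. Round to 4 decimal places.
\rho(2) = -0.3893

For an MA(q) process with theta_0 = 1, the autocovariance is
  gamma(k) = sigma^2 * sum_{i=0..q-k} theta_i * theta_{i+k},
and rho(k) = gamma(k) / gamma(0). Sigma^2 cancels.
  numerator   = (1)*(-0.404) + (-0.456)*(0.684) = -0.715904.
  denominator = (1)^2 + (-0.456)^2 + (-0.404)^2 + (0.684)^2 = 1.839008.
  rho(2) = -0.715904 / 1.839008 = -0.3893.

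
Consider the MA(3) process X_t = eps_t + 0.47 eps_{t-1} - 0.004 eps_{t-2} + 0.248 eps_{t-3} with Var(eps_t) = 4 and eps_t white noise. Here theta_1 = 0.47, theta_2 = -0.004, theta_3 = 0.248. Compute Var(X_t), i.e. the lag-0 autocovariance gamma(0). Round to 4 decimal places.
\gamma(0) = 5.1297

For an MA(q) process X_t = eps_t + sum_i theta_i eps_{t-i} with
Var(eps_t) = sigma^2, the variance is
  gamma(0) = sigma^2 * (1 + sum_i theta_i^2).
  sum_i theta_i^2 = (0.47)^2 + (-0.004)^2 + (0.248)^2 = 0.2209 + 0.000016 + 0.061504 = 0.28242.
  gamma(0) = 4 * (1 + 0.28242) = 4 * 1.28242 = 5.12968, which rounds to 5.1297.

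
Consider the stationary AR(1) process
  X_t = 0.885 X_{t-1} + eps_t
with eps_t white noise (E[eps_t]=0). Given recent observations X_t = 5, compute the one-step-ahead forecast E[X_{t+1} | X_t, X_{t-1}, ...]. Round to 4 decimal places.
E[X_{t+1} \mid \mathcal F_t] = 4.4250

For an AR(p) model X_t = c + sum_i phi_i X_{t-i} + eps_t, the
one-step-ahead conditional mean is
  E[X_{t+1} | X_t, ...] = c + sum_i phi_i X_{t+1-i}.
Substitute known values:
  E[X_{t+1} | ...] = (0.885) * (5)
                   = 4.4250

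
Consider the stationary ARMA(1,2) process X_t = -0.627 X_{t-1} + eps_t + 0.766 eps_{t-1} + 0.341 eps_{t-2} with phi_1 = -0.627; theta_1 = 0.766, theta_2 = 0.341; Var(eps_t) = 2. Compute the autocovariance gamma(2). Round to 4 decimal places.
\gamma(2) = 0.5469

Multiply the model equation by X_{t-k} and take expectations. With theta_0 = psi_0 = 1 and psi_j the MA(infinity) weights, this gives
  gamma(k) - sum_i phi_i gamma(k-i) = c_k,
  c_k = sigma^2 * sum_{j=k..q} theta_j psi_{j-k}   (c_k = 0 for k > q),
using gamma(-m) = gamma(m).
psi-weights needed (psi_j = theta_j + sum_i phi_i psi_{j-i}):
  psi_1 = theta_1 + phi_1 = 0.766 + (-0.627) = 0.139
  psi_2 = theta_2 + phi_1 psi_1 = 0.341 + (-0.627)(0.139) = 0.253847
Right-hand sides:
  c_0 = sigma^2 (1 + theta_1 psi_1 + theta_2 psi_2) = 2 * (1 + (0.766)(0.139) + (0.341)(0.253847)) = 2 * 1.193036 = 2.386072
  c_1 = sigma^2 (theta_1 + theta_2 psi_1) = 2 * (0.766 + (0.341)(0.139)) = 1.626798
  c_2 = sigma^2 theta_2 = 2 * (0.341) = 0.682
Equations for k = 0 and k = 1 (AR order 1):
  gamma(0) = phi_1 gamma(1) + c_0
  gamma(1) = phi_1 gamma(0) + c_1
Substituting the second into the first: gamma(0) (1 - phi_1^2) = c_0 + phi_1 c_1, so
  gamma(0) = (c_0 + phi_1 c_1) / (1 - phi_1^2) = (2.386072 + (-0.627)(1.626798)) / (1 - (-0.627)^2) = 1.366069 / 0.606871 = 2.251004.
  gamma(1) = phi_1 gamma(0) + c_1 = (-0.627)(2.251004) + (1.626798) = 0.215418.
For k = 2: gamma(2) = phi_1 gamma(1) + c_2
  = (-0.627)(0.215418) + (0.682) = 0.546933.
Therefore gamma(2) = 0.5469 (to 4 decimal places).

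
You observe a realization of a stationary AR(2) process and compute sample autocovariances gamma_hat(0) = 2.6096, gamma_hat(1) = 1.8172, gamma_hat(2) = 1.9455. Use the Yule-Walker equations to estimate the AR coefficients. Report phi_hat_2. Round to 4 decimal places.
\hat\phi_{2} = 0.5059

The Yule-Walker equations for an AR(p) process read, in matrix form,
  Gamma_p phi = r_p,   with   (Gamma_p)_{ij} = gamma(|i - j|),
                       (r_p)_i = gamma(i),   i,j = 1..p.
Substitute the sample gammas (Toeplitz matrix and right-hand side of size 2):
  Gamma_p = [[2.6096, 1.8172], [1.8172, 2.6096]]
  r_p     = [1.8172, 1.9455]
Written out:
  2.6096 phi_1 + 1.8172 phi_2 = 1.8172
  1.8172 phi_1 + 2.6096 phi_2 = 1.9455
Solve by Cramer's rule:
  det = gamma(0)^2 - gamma(1)^2 = (2.6096)^2 - (1.8172)^2 = 6.81001216 - 3.30221584 = 3.50779632
  phi_hat_1 = [gamma(1) gamma(0) - gamma(1) gamma(2)] / det = [(1.8172)(2.6096) - (1.8172)(1.9455)] / 3.50779632 = 1.20680252 / 3.50779632 = 0.344
  phi_hat_2 = [gamma(0) gamma(2) - gamma(1)^2] / det = [(2.6096)(1.9455) - (1.8172)^2] / 3.50779632 = 1.77476096 / 3.50779632 = 0.5059
So phi_hat = [0.3440, 0.5059].
Therefore phi_hat_2 = 0.5059.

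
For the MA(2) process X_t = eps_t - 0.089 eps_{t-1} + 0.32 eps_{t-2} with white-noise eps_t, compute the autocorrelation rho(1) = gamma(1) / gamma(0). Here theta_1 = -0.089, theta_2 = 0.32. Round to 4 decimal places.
\rho(1) = -0.1058

For an MA(q) process with theta_0 = 1, the autocovariance is
  gamma(k) = sigma^2 * sum_{i=0..q-k} theta_i * theta_{i+k},
and rho(k) = gamma(k) / gamma(0). Sigma^2 cancels.
  numerator   = (1)*(-0.089) + (-0.089)*(0.32) = -0.11748.
  denominator = (1)^2 + (-0.089)^2 + (0.32)^2 = 1.110321.
  rho(1) = -0.11748 / 1.110321 = -0.1058.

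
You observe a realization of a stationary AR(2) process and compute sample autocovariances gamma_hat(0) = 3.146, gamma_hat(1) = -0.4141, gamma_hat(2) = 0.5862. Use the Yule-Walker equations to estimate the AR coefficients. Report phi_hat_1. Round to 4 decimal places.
\hat\phi_{1} = -0.1090

The Yule-Walker equations for an AR(p) process read, in matrix form,
  Gamma_p phi = r_p,   with   (Gamma_p)_{ij} = gamma(|i - j|),
                       (r_p)_i = gamma(i),   i,j = 1..p.
Substitute the sample gammas (Toeplitz matrix and right-hand side of size 2):
  Gamma_p = [[3.146, -0.4141], [-0.4141, 3.146]]
  r_p     = [-0.4141, 0.5862]
Written out:
  3.146 phi_1 - 0.4141 phi_2 = -0.4141
  -0.4141 phi_1 + 3.146 phi_2 = 0.5862
Solve by Cramer's rule:
  det = gamma(0)^2 - gamma(1)^2 = (3.146)^2 - (-0.4141)^2 = 9.897316 - 0.17147881 = 9.72583719
  phi_hat_1 = [gamma(1) gamma(0) - gamma(1) gamma(2)] / det = [(-0.4141)(3.146) - (-0.4141)(0.5862)] / 9.72583719 = -1.06001318 / 9.72583719 = -0.109
  phi_hat_2 = [gamma(0) gamma(2) - gamma(1)^2] / det = [(3.146)(0.5862) - (-0.4141)^2] / 9.72583719 = 1.67270639 / 9.72583719 = 0.172
So phi_hat = [-0.1090, 0.1720].
Therefore phi_hat_1 = -0.1090.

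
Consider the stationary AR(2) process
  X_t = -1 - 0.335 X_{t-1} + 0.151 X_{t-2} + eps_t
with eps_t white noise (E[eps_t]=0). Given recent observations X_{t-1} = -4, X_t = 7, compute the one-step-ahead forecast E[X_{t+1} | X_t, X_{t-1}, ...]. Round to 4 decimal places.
E[X_{t+1} \mid \mathcal F_t] = -3.9490

For an AR(p) model X_t = c + sum_i phi_i X_{t-i} + eps_t, the
one-step-ahead conditional mean is
  E[X_{t+1} | X_t, ...] = c + sum_i phi_i X_{t+1-i}.
Substitute known values:
  E[X_{t+1} | ...] = -1 + (-0.335) * (7) + (0.151) * (-4)
                   = -3.9490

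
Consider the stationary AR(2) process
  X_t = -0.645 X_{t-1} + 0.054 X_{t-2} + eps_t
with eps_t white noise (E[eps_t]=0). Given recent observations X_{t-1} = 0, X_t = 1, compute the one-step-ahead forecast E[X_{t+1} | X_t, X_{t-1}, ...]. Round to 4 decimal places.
E[X_{t+1} \mid \mathcal F_t] = -0.6450

For an AR(p) model X_t = c + sum_i phi_i X_{t-i} + eps_t, the
one-step-ahead conditional mean is
  E[X_{t+1} | X_t, ...] = c + sum_i phi_i X_{t+1-i}.
Substitute known values:
  E[X_{t+1} | ...] = (-0.645) * (1) + (0.054) * (0)
                   = -0.6450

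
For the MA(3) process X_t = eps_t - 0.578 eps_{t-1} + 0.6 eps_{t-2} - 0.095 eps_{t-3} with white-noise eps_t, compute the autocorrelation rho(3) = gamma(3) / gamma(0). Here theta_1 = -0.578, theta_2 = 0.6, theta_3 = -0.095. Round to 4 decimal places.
\rho(3) = -0.0558

For an MA(q) process with theta_0 = 1, the autocovariance is
  gamma(k) = sigma^2 * sum_{i=0..q-k} theta_i * theta_{i+k},
and rho(k) = gamma(k) / gamma(0). Sigma^2 cancels.
  numerator   = (1)*(-0.095) = -0.095.
  denominator = (1)^2 + (-0.578)^2 + (0.6)^2 + (-0.095)^2 = 1.703109.
  rho(3) = -0.095 / 1.703109 = -0.0558.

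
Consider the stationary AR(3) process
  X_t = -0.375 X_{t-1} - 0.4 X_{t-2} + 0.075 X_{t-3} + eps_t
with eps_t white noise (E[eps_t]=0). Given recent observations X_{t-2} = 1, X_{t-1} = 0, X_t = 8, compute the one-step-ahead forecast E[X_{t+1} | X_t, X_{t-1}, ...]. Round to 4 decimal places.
E[X_{t+1} \mid \mathcal F_t] = -2.9250

For an AR(p) model X_t = c + sum_i phi_i X_{t-i} + eps_t, the
one-step-ahead conditional mean is
  E[X_{t+1} | X_t, ...] = c + sum_i phi_i X_{t+1-i}.
Substitute known values:
  E[X_{t+1} | ...] = (-0.375) * (8) + (-0.4) * (0) + (0.075) * (1)
                   = -2.9250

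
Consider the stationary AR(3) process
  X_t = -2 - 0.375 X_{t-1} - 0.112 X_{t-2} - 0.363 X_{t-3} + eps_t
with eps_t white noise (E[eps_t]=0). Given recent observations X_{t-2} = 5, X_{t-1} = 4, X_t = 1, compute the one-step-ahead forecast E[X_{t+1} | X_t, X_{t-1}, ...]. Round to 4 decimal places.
E[X_{t+1} \mid \mathcal F_t] = -4.6380

For an AR(p) model X_t = c + sum_i phi_i X_{t-i} + eps_t, the
one-step-ahead conditional mean is
  E[X_{t+1} | X_t, ...] = c + sum_i phi_i X_{t+1-i}.
Substitute known values:
  E[X_{t+1} | ...] = -2 + (-0.375) * (1) + (-0.112) * (4) + (-0.363) * (5)
                   = -4.6380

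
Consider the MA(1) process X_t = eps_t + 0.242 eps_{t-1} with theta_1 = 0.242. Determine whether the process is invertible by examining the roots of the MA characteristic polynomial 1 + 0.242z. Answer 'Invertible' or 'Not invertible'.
\text{Invertible}

The MA(q) characteristic polynomial is P(z) = 1 + 0.242z.
Invertibility requires all roots to lie outside the unit circle, i.e. |z| > 1 for every root.
This is linear in z: 1 + (0.242) z = 0  =>  z = -1/(0.242) = -4.132231,  |z| = 4.132231.
Moduli of all roots: 4.1322.
All moduli strictly greater than 1? Yes.
Verdict: Invertible.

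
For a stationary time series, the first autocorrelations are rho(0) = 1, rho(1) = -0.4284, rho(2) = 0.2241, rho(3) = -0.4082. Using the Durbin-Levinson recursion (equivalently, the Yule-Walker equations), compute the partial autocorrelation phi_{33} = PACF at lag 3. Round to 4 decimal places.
\phi_{33} = -0.3630

The PACF at lag k is phi_{kk}, the last component of the solution
to the Yule-Walker system G_k phi = r_k where
  (G_k)_{ij} = rho(|i - j|), (r_k)_i = rho(i), i,j = 1..k.
Equivalently, Durbin-Levinson gives phi_{kk} iteratively:
  phi_{11} = rho(1)
  phi_{kk} = [rho(k) - sum_{j=1..k-1} phi_{k-1,j} rho(k-j)]
            / [1 - sum_{j=1..k-1} phi_{k-1,j} rho(j)],
  phi_{k,j} = phi_{k-1,j} - phi_{kk} phi_{k-1,k-j},  j = 1..k-1.
Step k = 1:
  phi_11 = rho(1) = -0.4284.
Step k = 2:
  phi_22 = [rho(2) - phi_11 rho(1)] / [1 - phi_11 rho(1)] = [0.2241 - (-0.4284)(-0.4284)] / [1 - (-0.4284)(-0.4284)]
         = 0.04057344 / 0.81647344 = 0.049694.
  Update: phi_21 = phi_11 - phi_22 phi_11 = -0.4284 - (0.049694)(-0.4284) = -0.407111.
Step k = 3:
  phi_33 = [rho(3) - phi_21 rho(2) - phi_22 rho(1)] / [1 - phi_21 rho(1) - phi_22 rho(2)]
    numerator   = -0.4082 - (-0.407111)(0.2241) - (0.049694)(-0.4284) = -0.29567765
    denominator = 1 - (-0.407111)(-0.4284) - (0.049694)(0.2241) = 0.8144572
  phi_33 = -0.29567765 / 0.8144572 = -0.363.
Therefore phi_{33} = -0.3630.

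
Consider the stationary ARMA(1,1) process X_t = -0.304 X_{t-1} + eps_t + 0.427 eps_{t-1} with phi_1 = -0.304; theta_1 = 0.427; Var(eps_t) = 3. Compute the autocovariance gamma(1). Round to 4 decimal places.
\gamma(1) = 0.3538

Multiply the model equation by X_{t-k} and take expectations. With theta_0 = psi_0 = 1 and psi_j the MA(infinity) weights, this gives
  gamma(k) - sum_i phi_i gamma(k-i) = c_k,
  c_k = sigma^2 * sum_{j=k..q} theta_j psi_{j-k}   (c_k = 0 for k > q),
using gamma(-m) = gamma(m).
psi-weights needed (psi_j = theta_j + sum_i phi_i psi_{j-i}):
  psi_1 = theta_1 + phi_1 = 0.427 + (-0.304) = 0.123
Right-hand sides:
  c_0 = sigma^2 (1 + theta_1 psi_1) = 3 * (1 + (0.427)(0.123)) = 3 * 1.052521 = 3.157563
  c_1 = sigma^2 theta_1 = 3 * (0.427) = 1.281
  c_2 = 0
Equations for k = 0 and k = 1 (AR order 1):
  gamma(0) = phi_1 gamma(1) + c_0
  gamma(1) = phi_1 gamma(0) + c_1
Substituting the second into the first: gamma(0) (1 - phi_1^2) = c_0 + phi_1 c_1, so
  gamma(0) = (c_0 + phi_1 c_1) / (1 - phi_1^2) = (3.157563 + (-0.304)(1.281)) / (1 - (-0.304)^2) = 2.768139 / 0.907584 = 3.050009.
  gamma(1) = phi_1 gamma(0) + c_1 = (-0.304)(3.050009) + (1.281) = 0.353797.
Therefore gamma(1) = 0.3538 (to 4 decimal places).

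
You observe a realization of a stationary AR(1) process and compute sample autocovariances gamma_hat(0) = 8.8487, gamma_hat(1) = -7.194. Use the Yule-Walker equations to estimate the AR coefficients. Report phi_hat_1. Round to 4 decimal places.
\hat\phi_{1} = -0.8130

The Yule-Walker equations for an AR(p) process read, in matrix form,
  Gamma_p phi = r_p,   with   (Gamma_p)_{ij} = gamma(|i - j|),
                       (r_p)_i = gamma(i),   i,j = 1..p.
Substitute the sample gammas (Toeplitz matrix and right-hand side of size 1):
  Gamma_p = [[8.8487]]
  r_p     = [-7.194]
With p = 1 this is the single equation gamma(0) phi_1 = gamma(1):
  phi_hat_1 = gamma(1) / gamma(0) = -7.194 / 8.8487 = -0.8130.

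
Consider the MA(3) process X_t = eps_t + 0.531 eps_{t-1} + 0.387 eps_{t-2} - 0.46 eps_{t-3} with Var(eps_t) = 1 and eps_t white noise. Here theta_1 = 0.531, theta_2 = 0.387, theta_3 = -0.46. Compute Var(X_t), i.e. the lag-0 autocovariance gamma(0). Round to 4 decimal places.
\gamma(0) = 1.6433

For an MA(q) process X_t = eps_t + sum_i theta_i eps_{t-i} with
Var(eps_t) = sigma^2, the variance is
  gamma(0) = sigma^2 * (1 + sum_i theta_i^2).
  sum_i theta_i^2 = (0.531)^2 + (0.387)^2 + (-0.46)^2 = 0.281961 + 0.149769 + 0.2116 = 0.64333.
  gamma(0) = 1 * (1 + 0.64333) = 1 * 1.64333 = 1.64333, which rounds to 1.6433.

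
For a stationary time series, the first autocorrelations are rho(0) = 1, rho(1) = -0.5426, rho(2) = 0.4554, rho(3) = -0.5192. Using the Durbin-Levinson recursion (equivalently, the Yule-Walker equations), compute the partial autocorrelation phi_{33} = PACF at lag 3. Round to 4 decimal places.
\phi_{33} = -0.3060

The PACF at lag k is phi_{kk}, the last component of the solution
to the Yule-Walker system G_k phi = r_k where
  (G_k)_{ij} = rho(|i - j|), (r_k)_i = rho(i), i,j = 1..k.
Equivalently, Durbin-Levinson gives phi_{kk} iteratively:
  phi_{11} = rho(1)
  phi_{kk} = [rho(k) - sum_{j=1..k-1} phi_{k-1,j} rho(k-j)]
            / [1 - sum_{j=1..k-1} phi_{k-1,j} rho(j)],
  phi_{k,j} = phi_{k-1,j} - phi_{kk} phi_{k-1,k-j},  j = 1..k-1.
Step k = 1:
  phi_11 = rho(1) = -0.5426.
Step k = 2:
  phi_22 = [rho(2) - phi_11 rho(1)] / [1 - phi_11 rho(1)] = [0.4554 - (-0.5426)(-0.5426)] / [1 - (-0.5426)(-0.5426)]
         = 0.16098524 / 0.70558524 = 0.228158.
  Update: phi_21 = phi_11 - phi_22 phi_11 = -0.5426 - (0.228158)(-0.5426) = -0.418801.
Step k = 3:
  phi_33 = [rho(3) - phi_21 rho(2) - phi_22 rho(1)] / [1 - phi_21 rho(1) - phi_22 rho(2)]
    numerator   = -0.5192 - (-0.418801)(0.4554) - (0.228158)(-0.5426) = -0.20467914
    denominator = 1 - (-0.418801)(-0.5426) - (0.228158)(0.4554) = 0.6688551
  phi_33 = -0.20467914 / 0.6688551 = -0.306.
Therefore phi_{33} = -0.3060.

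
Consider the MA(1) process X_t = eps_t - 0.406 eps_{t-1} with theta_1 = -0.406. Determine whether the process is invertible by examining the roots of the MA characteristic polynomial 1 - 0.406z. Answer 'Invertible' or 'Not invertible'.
\text{Invertible}

The MA(q) characteristic polynomial is P(z) = 1 - 0.406z.
Invertibility requires all roots to lie outside the unit circle, i.e. |z| > 1 for every root.
This is linear in z: 1 + (-0.406) z = 0  =>  z = -1/(-0.406) = 2.463054,  |z| = 2.463054.
Moduli of all roots: 2.4631.
All moduli strictly greater than 1? Yes.
Verdict: Invertible.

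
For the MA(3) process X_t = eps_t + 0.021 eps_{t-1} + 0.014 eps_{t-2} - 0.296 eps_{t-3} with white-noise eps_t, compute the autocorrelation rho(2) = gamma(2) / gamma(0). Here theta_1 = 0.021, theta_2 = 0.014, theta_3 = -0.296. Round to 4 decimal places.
\rho(2) = 0.0072

For an MA(q) process with theta_0 = 1, the autocovariance is
  gamma(k) = sigma^2 * sum_{i=0..q-k} theta_i * theta_{i+k},
and rho(k) = gamma(k) / gamma(0). Sigma^2 cancels.
  numerator   = (1)*(0.014) + (0.021)*(-0.296) = 0.007784.
  denominator = (1)^2 + (0.021)^2 + (0.014)^2 + (-0.296)^2 = 1.088253.
  rho(2) = 0.007784 / 1.088253 = 0.0072.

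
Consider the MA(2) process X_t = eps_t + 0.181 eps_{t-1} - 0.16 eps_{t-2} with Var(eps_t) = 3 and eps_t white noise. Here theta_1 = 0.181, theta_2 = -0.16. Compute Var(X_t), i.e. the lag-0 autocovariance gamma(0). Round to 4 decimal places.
\gamma(0) = 3.1751

For an MA(q) process X_t = eps_t + sum_i theta_i eps_{t-i} with
Var(eps_t) = sigma^2, the variance is
  gamma(0) = sigma^2 * (1 + sum_i theta_i^2).
  sum_i theta_i^2 = (0.181)^2 + (-0.16)^2 = 0.032761 + 0.0256 = 0.058361.
  gamma(0) = 3 * (1 + 0.058361) = 3 * 1.058361 = 3.175083, which rounds to 3.1751.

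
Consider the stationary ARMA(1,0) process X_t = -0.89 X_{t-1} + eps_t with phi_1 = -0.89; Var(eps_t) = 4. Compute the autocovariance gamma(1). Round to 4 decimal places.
\gamma(1) = -17.1236

Multiply the model equation by X_{t-k} and take expectations. With theta_0 = psi_0 = 1 and psi_j the MA(infinity) weights, this gives
  gamma(k) - sum_i phi_i gamma(k-i) = c_k,
  c_k = sigma^2 * sum_{j=k..q} theta_j psi_{j-k}   (c_k = 0 for k > q),
using gamma(-m) = gamma(m).
Pure AR (q = 0): c_0 = sigma^2 = 4, c_k = 0 for k >= 1.
Equations for k = 0 and k = 1 (AR order 1):
  gamma(0) = phi_1 gamma(1) + c_0
  gamma(1) = phi_1 gamma(0) + c_1
Substituting the second into the first: gamma(0) (1 - phi_1^2) = c_0 + phi_1 c_1, so
  gamma(0) = c_0 / (1 - phi_1^2) = 4 / (1 - (-0.89)^2) = 4 / 0.2079 = 19.240019.
  gamma(1) = phi_1 gamma(0) = (-0.89)(19.240019) = -17.123617.
Therefore gamma(1) = -17.1236 (to 4 decimal places).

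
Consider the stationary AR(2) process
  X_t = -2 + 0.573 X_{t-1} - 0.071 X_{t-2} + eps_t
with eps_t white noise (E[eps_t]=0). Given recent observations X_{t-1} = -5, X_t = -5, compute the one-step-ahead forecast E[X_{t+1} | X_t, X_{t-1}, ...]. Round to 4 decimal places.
E[X_{t+1} \mid \mathcal F_t] = -4.5100

For an AR(p) model X_t = c + sum_i phi_i X_{t-i} + eps_t, the
one-step-ahead conditional mean is
  E[X_{t+1} | X_t, ...] = c + sum_i phi_i X_{t+1-i}.
Substitute known values:
  E[X_{t+1} | ...] = -2 + (0.573) * (-5) + (-0.071) * (-5)
                   = -4.5100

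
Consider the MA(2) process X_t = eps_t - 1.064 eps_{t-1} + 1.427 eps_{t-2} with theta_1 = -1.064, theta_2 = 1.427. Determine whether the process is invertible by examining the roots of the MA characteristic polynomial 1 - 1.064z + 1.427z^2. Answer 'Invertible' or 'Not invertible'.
\text{Not invertible}

The MA(q) characteristic polynomial is P(z) = 1 - 1.064z + 1.427z^2.
Invertibility requires all roots to lie outside the unit circle, i.e. |z| > 1 for every root.
Set 1 + (-1.064) z + (1.427) z^2 = 0, i.e. a z^2 + b z + c = 0 with a = 1.427, b = -1.064, c = 1.
Discriminant D = b^2 - 4ac = (-1.064)^2 - 4*(1.427)*1 = 1.132096 - (5.708) = -4.575904.
D < 0, so the roots are the complex-conjugate pair z = (-b +/- i sqrt(-D)) / (2a) = 0.3728 +/- 0.7495i.
For a conjugate pair |z|^2 = z * conj(z) = (product of roots) = c/a = 1/(1.427) = 0.700771, so |z| = sqrt(0.700771) = 0.8371 for both roots.
Moduli of all roots: 0.8371, 0.8371.
All moduli strictly greater than 1? No.
Verdict: Not invertible.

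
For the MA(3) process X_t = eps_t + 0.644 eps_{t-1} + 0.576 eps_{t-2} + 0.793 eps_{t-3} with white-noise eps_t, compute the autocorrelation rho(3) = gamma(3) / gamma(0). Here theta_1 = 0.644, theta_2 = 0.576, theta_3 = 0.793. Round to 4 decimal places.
\rho(3) = 0.3338

For an MA(q) process with theta_0 = 1, the autocovariance is
  gamma(k) = sigma^2 * sum_{i=0..q-k} theta_i * theta_{i+k},
and rho(k) = gamma(k) / gamma(0). Sigma^2 cancels.
  numerator   = (1)*(0.793) = 0.793.
  denominator = (1)^2 + (0.644)^2 + (0.576)^2 + (0.793)^2 = 2.375361.
  rho(3) = 0.793 / 2.375361 = 0.3338.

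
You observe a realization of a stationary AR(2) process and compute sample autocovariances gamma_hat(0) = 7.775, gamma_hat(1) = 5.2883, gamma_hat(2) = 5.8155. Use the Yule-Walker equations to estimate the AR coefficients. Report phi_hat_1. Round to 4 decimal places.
\hat\phi_{1} = 0.3190

The Yule-Walker equations for an AR(p) process read, in matrix form,
  Gamma_p phi = r_p,   with   (Gamma_p)_{ij} = gamma(|i - j|),
                       (r_p)_i = gamma(i),   i,j = 1..p.
Substitute the sample gammas (Toeplitz matrix and right-hand side of size 2):
  Gamma_p = [[7.775, 5.2883], [5.2883, 7.775]]
  r_p     = [5.2883, 5.8155]
Written out:
  7.775 phi_1 + 5.2883 phi_2 = 5.2883
  5.2883 phi_1 + 7.775 phi_2 = 5.8155
Solve by Cramer's rule:
  det = gamma(0)^2 - gamma(1)^2 = (7.775)^2 - (5.2883)^2 = 60.450625 - 27.96611689 = 32.48450811
  phi_hat_1 = [gamma(1) gamma(0) - gamma(1) gamma(2)] / det = [(5.2883)(7.775) - (5.2883)(5.8155)] / 32.48450811 = 10.36242385 / 32.48450811 = 0.319
  phi_hat_2 = [gamma(0) gamma(2) - gamma(1)^2] / det = [(7.775)(5.8155) - (5.2883)^2] / 32.48450811 = 17.24939561 / 32.48450811 = 0.531
So phi_hat = [0.3190, 0.5310].
Therefore phi_hat_1 = 0.3190.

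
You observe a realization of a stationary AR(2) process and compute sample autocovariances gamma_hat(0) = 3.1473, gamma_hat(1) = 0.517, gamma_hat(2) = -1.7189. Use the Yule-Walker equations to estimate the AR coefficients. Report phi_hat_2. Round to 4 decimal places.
\hat\phi_{2} = -0.5890

The Yule-Walker equations for an AR(p) process read, in matrix form,
  Gamma_p phi = r_p,   with   (Gamma_p)_{ij} = gamma(|i - j|),
                       (r_p)_i = gamma(i),   i,j = 1..p.
Substitute the sample gammas (Toeplitz matrix and right-hand side of size 2):
  Gamma_p = [[3.1473, 0.517], [0.517, 3.1473]]
  r_p     = [0.517, -1.7189]
Written out:
  3.1473 phi_1 + 0.517 phi_2 = 0.517
  0.517 phi_1 + 3.1473 phi_2 = -1.7189
Solve by Cramer's rule:
  det = gamma(0)^2 - gamma(1)^2 = (3.1473)^2 - (0.517)^2 = 9.90549729 - 0.267289 = 9.63820829
  phi_hat_1 = [gamma(1) gamma(0) - gamma(1) gamma(2)] / det = [(0.517)(3.1473) - (0.517)(-1.7189)] / 9.63820829 = 2.5158254 / 9.63820829 = 0.261
  phi_hat_2 = [gamma(0) gamma(2) - gamma(1)^2] / det = [(3.1473)(-1.7189) - (0.517)^2] / 9.63820829 = -5.67718297 / 9.63820829 = -0.589
So phi_hat = [0.2610, -0.5890].
Therefore phi_hat_2 = -0.5890.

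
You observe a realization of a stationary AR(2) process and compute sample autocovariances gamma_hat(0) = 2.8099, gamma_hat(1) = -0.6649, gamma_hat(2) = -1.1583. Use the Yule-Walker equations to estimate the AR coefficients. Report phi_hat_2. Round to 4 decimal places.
\hat\phi_{2} = -0.4960

The Yule-Walker equations for an AR(p) process read, in matrix form,
  Gamma_p phi = r_p,   with   (Gamma_p)_{ij} = gamma(|i - j|),
                       (r_p)_i = gamma(i),   i,j = 1..p.
Substitute the sample gammas (Toeplitz matrix and right-hand side of size 2):
  Gamma_p = [[2.8099, -0.6649], [-0.6649, 2.8099]]
  r_p     = [-0.6649, -1.1583]
Written out:
  2.8099 phi_1 - 0.6649 phi_2 = -0.6649
  -0.6649 phi_1 + 2.8099 phi_2 = -1.1583
Solve by Cramer's rule:
  det = gamma(0)^2 - gamma(1)^2 = (2.8099)^2 - (-0.6649)^2 = 7.89553801 - 0.44209201 = 7.453446
  phi_hat_1 = [gamma(1) gamma(0) - gamma(1) gamma(2)] / det = [(-0.6649)(2.8099) - (-0.6649)(-1.1583)] / 7.453446 = -2.63845618 / 7.453446 = -0.354
  phi_hat_2 = [gamma(0) gamma(2) - gamma(1)^2] / det = [(2.8099)(-1.1583) - (-0.6649)^2] / 7.453446 = -3.69679918 / 7.453446 = -0.496
So phi_hat = [-0.3540, -0.4960].
Therefore phi_hat_2 = -0.4960.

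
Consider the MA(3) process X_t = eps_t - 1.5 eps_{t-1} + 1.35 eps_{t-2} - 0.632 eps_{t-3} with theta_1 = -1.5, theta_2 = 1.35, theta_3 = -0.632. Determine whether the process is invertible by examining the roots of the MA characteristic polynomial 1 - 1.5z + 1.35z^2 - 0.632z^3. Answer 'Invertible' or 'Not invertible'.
\text{Invertible}

The MA(q) characteristic polynomial is P(z) = 1 - 1.5z + 1.35z^2 - 0.632z^3.
Invertibility requires all roots to lie outside the unit circle, i.e. |z| > 1 for every root.
Degree 3: look for a simple real root z0 first, then factor out (1 - z/z0) and solve the remaining quadratic.
Testing z0 = 1.25: P(1.25) = 1 + (-1.5)(1.25) + (1.35)(1.25)^2 + (-0.632)(1.25)^3
  = 1 + (-1.875) + (2.109375) + (-1.234375) = 0.  So z_0 = 1.25 is a root, |z_0| = 1.25.
Divide out the factor (1 - 0.8 z) = (1 - z/z0) (since 1/z0 = 0.8):
  P(z) = (1 - 0.8 z)(1 + (-0.7) z + (0.79) z^2)
  [check: z-coef -0.7 - (0.8) = -1.5; z^2-coef 0.79 - (0.8)(-0.7) = 1.35; z^3-coef -(0.8)(0.79) = -0.632.]
Remaining roots from the quadratic factor 1 + (-0.7) z + (0.79) z^2:
  Set 1 + (-0.7) z + (0.79) z^2 = 0, i.e. a z^2 + b z + c = 0 with a = 0.79, b = -0.7, c = 1.
  Discriminant D = b^2 - 4ac = (-0.7)^2 - 4*(0.79)*1 = 0.49 - (3.16) = -2.67.
  D < 0, so the roots are the complex-conjugate pair z = (-b +/- i sqrt(-D)) / (2a) = 0.443 +/- 1.0342i.
  For a conjugate pair |z|^2 = z * conj(z) = (product of roots) = c/a = 1/(0.79) = 1.265823, so |z| = sqrt(1.265823) = 1.1251 for both roots.
Moduli of all roots: 1.2500, 1.1251, 1.1251.
All moduli strictly greater than 1? Yes.
Verdict: Invertible.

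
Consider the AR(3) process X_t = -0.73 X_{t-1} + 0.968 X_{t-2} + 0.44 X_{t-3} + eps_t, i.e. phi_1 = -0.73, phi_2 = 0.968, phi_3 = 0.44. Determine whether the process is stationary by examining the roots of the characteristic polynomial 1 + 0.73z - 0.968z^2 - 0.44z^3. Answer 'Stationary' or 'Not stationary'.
\text{Not stationary}

The AR(p) characteristic polynomial is P(z) = 1 + 0.73z - 0.968z^2 - 0.44z^3.
Stationarity requires all roots to lie outside the unit circle, i.e. |z| > 1 for every root.
Degree 3: look for a simple real root z0 first, then factor out (1 - z/z0) and solve the remaining quadratic.
Testing z0 = -2.5: P(-2.5) = 1 + (0.73)(-2.5) + (-0.968)(-2.5)^2 + (-0.44)(-2.5)^3
  = 1 + (-1.825) + (-6.05) + (6.875) = 0.  So z_0 = -2.5 is a root, |z_0| = 2.5.
Divide out the factor (1 + 0.4 z) = (1 - z/z0) (since 1/z0 = -0.4):
  P(z) = (1 + 0.4 z)(1 + (0.33) z + (-1.1) z^2)
  [check: z-coef 0.33 - (-0.4) = 0.73; z^2-coef -1.1 - (-0.4)(0.33) = -0.968; z^3-coef -(-0.4)(-1.1) = -0.44.]
Remaining roots from the quadratic factor 1 + (0.33) z + (-1.1) z^2:
  Set 1 + (0.33) z + (-1.1) z^2 = 0, i.e. a z^2 + b z + c = 0 with a = -1.1, b = 0.33, c = 1.
  Discriminant D = b^2 - 4ac = (0.33)^2 - 4*(-1.1)*1 = 0.1089 - (-4.4) = 4.5089.
  D >= 0, so the roots are real: z = (-b +/- sqrt(D)) / (2a) = (-0.33 +/- 2.123417) / (-2.2).
    z_1 = (-0.33 + 2.123417) / (-2.2) = -0.8152,   |z_1| = 0.8152.
    z_2 = (-0.33 - 2.123417) / (-2.2) = 1.1152,   |z_2| = 1.1152.
Moduli of all roots: 2.5000, 0.8152, 1.1152.
All moduli strictly greater than 1? No.
Verdict: Not stationary.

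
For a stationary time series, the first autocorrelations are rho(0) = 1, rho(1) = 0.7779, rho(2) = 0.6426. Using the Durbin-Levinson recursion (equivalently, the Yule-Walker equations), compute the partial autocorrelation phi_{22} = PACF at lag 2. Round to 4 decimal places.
\phi_{22} = 0.0949

The PACF at lag k is phi_{kk}, the last component of the solution
to the Yule-Walker system G_k phi = r_k where
  (G_k)_{ij} = rho(|i - j|), (r_k)_i = rho(i), i,j = 1..k.
Equivalently, Durbin-Levinson gives phi_{kk} iteratively:
  phi_{11} = rho(1)
  phi_{kk} = [rho(k) - sum_{j=1..k-1} phi_{k-1,j} rho(k-j)]
            / [1 - sum_{j=1..k-1} phi_{k-1,j} rho(j)],
  phi_{k,j} = phi_{k-1,j} - phi_{kk} phi_{k-1,k-j},  j = 1..k-1.
Step k = 1:
  phi_11 = rho(1) = 0.7779.
Step k = 2:
  phi_22 = [rho(2) - phi_11 rho(1)] / [1 - phi_11 rho(1)] = [0.6426 - (0.7779)(0.7779)] / [1 - (0.7779)(0.7779)]
         = 0.03747159 / 0.39487159 = 0.0949.
Therefore phi_{22} = 0.0949.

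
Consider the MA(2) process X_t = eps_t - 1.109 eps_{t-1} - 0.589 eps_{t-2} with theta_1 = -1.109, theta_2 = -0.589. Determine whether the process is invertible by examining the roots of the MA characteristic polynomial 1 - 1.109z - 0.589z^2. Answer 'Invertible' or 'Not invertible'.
\text{Not invertible}

The MA(q) characteristic polynomial is P(z) = 1 - 1.109z - 0.589z^2.
Invertibility requires all roots to lie outside the unit circle, i.e. |z| > 1 for every root.
Set 1 + (-1.109) z + (-0.589) z^2 = 0, i.e. a z^2 + b z + c = 0 with a = -0.589, b = -1.109, c = 1.
Discriminant D = b^2 - 4ac = (-1.109)^2 - 4*(-0.589)*1 = 1.229881 - (-2.356) = 3.585881.
D >= 0, so the roots are real: z = (-b +/- sqrt(D)) / (2a) = (1.109 +/- 1.893642) / (-1.178).
  z_1 = (1.109 + 1.893642) / (-1.178) = -2.5489,   |z_1| = 2.5489.
  z_2 = (1.109 - 1.893642) / (-1.178) = 0.6661,   |z_2| = 0.6661.
Moduli of all roots: 2.5489, 0.6661.
All moduli strictly greater than 1? No.
Verdict: Not invertible.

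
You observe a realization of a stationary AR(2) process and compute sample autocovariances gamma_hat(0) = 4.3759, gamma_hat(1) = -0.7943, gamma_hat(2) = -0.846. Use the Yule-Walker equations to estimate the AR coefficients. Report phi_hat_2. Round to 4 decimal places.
\hat\phi_{2} = -0.2340

The Yule-Walker equations for an AR(p) process read, in matrix form,
  Gamma_p phi = r_p,   with   (Gamma_p)_{ij} = gamma(|i - j|),
                       (r_p)_i = gamma(i),   i,j = 1..p.
Substitute the sample gammas (Toeplitz matrix and right-hand side of size 2):
  Gamma_p = [[4.3759, -0.7943], [-0.7943, 4.3759]]
  r_p     = [-0.7943, -0.846]
Written out:
  4.3759 phi_1 - 0.7943 phi_2 = -0.7943
  -0.7943 phi_1 + 4.3759 phi_2 = -0.846
Solve by Cramer's rule:
  det = gamma(0)^2 - gamma(1)^2 = (4.3759)^2 - (-0.7943)^2 = 19.14850081 - 0.63091249 = 18.51758832
  phi_hat_1 = [gamma(1) gamma(0) - gamma(1) gamma(2)] / det = [(-0.7943)(4.3759) - (-0.7943)(-0.846)] / 18.51758832 = -4.14775517 / 18.51758832 = -0.224
  phi_hat_2 = [gamma(0) gamma(2) - gamma(1)^2] / det = [(4.3759)(-0.846) - (-0.7943)^2] / 18.51758832 = -4.33292389 / 18.51758832 = -0.234
So phi_hat = [-0.2240, -0.2340].
Therefore phi_hat_2 = -0.2340.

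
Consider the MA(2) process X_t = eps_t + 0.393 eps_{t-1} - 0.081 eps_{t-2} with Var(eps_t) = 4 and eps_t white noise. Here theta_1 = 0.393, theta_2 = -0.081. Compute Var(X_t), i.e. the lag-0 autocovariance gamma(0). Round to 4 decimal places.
\gamma(0) = 4.6440

For an MA(q) process X_t = eps_t + sum_i theta_i eps_{t-i} with
Var(eps_t) = sigma^2, the variance is
  gamma(0) = sigma^2 * (1 + sum_i theta_i^2).
  sum_i theta_i^2 = (0.393)^2 + (-0.081)^2 = 0.154449 + 0.006561 = 0.16101.
  gamma(0) = 4 * (1 + 0.16101) = 4 * 1.16101 = 4.64404, which rounds to 4.6440.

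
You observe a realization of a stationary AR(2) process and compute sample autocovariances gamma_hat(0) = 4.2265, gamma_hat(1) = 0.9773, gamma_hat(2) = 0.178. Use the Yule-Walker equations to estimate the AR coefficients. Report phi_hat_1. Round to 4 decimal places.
\hat\phi_{1} = 0.2340

The Yule-Walker equations for an AR(p) process read, in matrix form,
  Gamma_p phi = r_p,   with   (Gamma_p)_{ij} = gamma(|i - j|),
                       (r_p)_i = gamma(i),   i,j = 1..p.
Substitute the sample gammas (Toeplitz matrix and right-hand side of size 2):
  Gamma_p = [[4.2265, 0.9773], [0.9773, 4.2265]]
  r_p     = [0.9773, 0.178]
Written out:
  4.2265 phi_1 + 0.9773 phi_2 = 0.9773
  0.9773 phi_1 + 4.2265 phi_2 = 0.178
Solve by Cramer's rule:
  det = gamma(0)^2 - gamma(1)^2 = (4.2265)^2 - (0.9773)^2 = 17.86330225 - 0.95511529 = 16.90818696
  phi_hat_1 = [gamma(1) gamma(0) - gamma(1) gamma(2)] / det = [(0.9773)(4.2265) - (0.9773)(0.178)] / 16.90818696 = 3.95659905 / 16.90818696 = 0.234
  phi_hat_2 = [gamma(0) gamma(2) - gamma(1)^2] / det = [(4.2265)(0.178) - (0.9773)^2] / 16.90818696 = -0.20279829 / 16.90818696 = -0.012
So phi_hat = [0.2340, -0.0120].
Therefore phi_hat_1 = 0.2340.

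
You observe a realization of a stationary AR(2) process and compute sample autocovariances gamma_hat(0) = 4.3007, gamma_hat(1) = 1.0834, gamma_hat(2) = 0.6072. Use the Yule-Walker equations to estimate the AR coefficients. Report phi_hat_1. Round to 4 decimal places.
\hat\phi_{1} = 0.2310

The Yule-Walker equations for an AR(p) process read, in matrix form,
  Gamma_p phi = r_p,   with   (Gamma_p)_{ij} = gamma(|i - j|),
                       (r_p)_i = gamma(i),   i,j = 1..p.
Substitute the sample gammas (Toeplitz matrix and right-hand side of size 2):
  Gamma_p = [[4.3007, 1.0834], [1.0834, 4.3007]]
  r_p     = [1.0834, 0.6072]
Written out:
  4.3007 phi_1 + 1.0834 phi_2 = 1.0834
  1.0834 phi_1 + 4.3007 phi_2 = 0.6072
Solve by Cramer's rule:
  det = gamma(0)^2 - gamma(1)^2 = (4.3007)^2 - (1.0834)^2 = 18.49602049 - 1.17375556 = 17.32226493
  phi_hat_1 = [gamma(1) gamma(0) - gamma(1) gamma(2)] / det = [(1.0834)(4.3007) - (1.0834)(0.6072)] / 17.32226493 = 4.0015379 / 17.32226493 = 0.231
  phi_hat_2 = [gamma(0) gamma(2) - gamma(1)^2] / det = [(4.3007)(0.6072) - (1.0834)^2] / 17.32226493 = 1.43762948 / 17.32226493 = 0.083
So phi_hat = [0.2310, 0.0830].
Therefore phi_hat_1 = 0.2310.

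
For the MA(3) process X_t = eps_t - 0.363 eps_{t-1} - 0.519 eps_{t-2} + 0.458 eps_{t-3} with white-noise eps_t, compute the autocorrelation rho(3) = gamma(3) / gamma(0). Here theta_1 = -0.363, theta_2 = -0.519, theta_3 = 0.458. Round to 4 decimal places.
\rho(3) = 0.2843

For an MA(q) process with theta_0 = 1, the autocovariance is
  gamma(k) = sigma^2 * sum_{i=0..q-k} theta_i * theta_{i+k},
and rho(k) = gamma(k) / gamma(0). Sigma^2 cancels.
  numerator   = (1)*(0.458) = 0.458.
  denominator = (1)^2 + (-0.363)^2 + (-0.519)^2 + (0.458)^2 = 1.610894.
  rho(3) = 0.458 / 1.610894 = 0.2843.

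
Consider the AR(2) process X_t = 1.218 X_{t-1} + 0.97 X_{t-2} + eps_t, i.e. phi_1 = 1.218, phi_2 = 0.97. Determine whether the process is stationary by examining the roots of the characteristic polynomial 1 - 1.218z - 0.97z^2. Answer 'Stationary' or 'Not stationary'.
\text{Not stationary}

The AR(p) characteristic polynomial is P(z) = 1 - 1.218z - 0.97z^2.
Stationarity requires all roots to lie outside the unit circle, i.e. |z| > 1 for every root.
Set 1 + (-1.218) z + (-0.97) z^2 = 0, i.e. a z^2 + b z + c = 0 with a = -0.97, b = -1.218, c = 1.
Discriminant D = b^2 - 4ac = (-1.218)^2 - 4*(-0.97)*1 = 1.483524 - (-3.88) = 5.363524.
D >= 0, so the roots are real: z = (-b +/- sqrt(D)) / (2a) = (1.218 +/- 2.315928) / (-1.94).
  z_1 = (1.218 + 2.315928) / (-1.94) = -1.8216,   |z_1| = 1.8216.
  z_2 = (1.218 - 2.315928) / (-1.94) = 0.5659,   |z_2| = 0.5659.
Moduli of all roots: 1.8216, 0.5659.
All moduli strictly greater than 1? No.
Verdict: Not stationary.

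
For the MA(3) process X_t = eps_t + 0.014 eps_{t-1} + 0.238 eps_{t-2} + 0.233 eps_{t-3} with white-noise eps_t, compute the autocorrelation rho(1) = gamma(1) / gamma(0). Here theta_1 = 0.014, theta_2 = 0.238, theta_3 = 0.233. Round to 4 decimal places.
\rho(1) = 0.0655

For an MA(q) process with theta_0 = 1, the autocovariance is
  gamma(k) = sigma^2 * sum_{i=0..q-k} theta_i * theta_{i+k},
and rho(k) = gamma(k) / gamma(0). Sigma^2 cancels.
  numerator   = (1)*(0.014) + (0.014)*(0.238) + (0.238)*(0.233) = 0.072786.
  denominator = (1)^2 + (0.014)^2 + (0.238)^2 + (0.233)^2 = 1.111129.
  rho(1) = 0.072786 / 1.111129 = 0.0655.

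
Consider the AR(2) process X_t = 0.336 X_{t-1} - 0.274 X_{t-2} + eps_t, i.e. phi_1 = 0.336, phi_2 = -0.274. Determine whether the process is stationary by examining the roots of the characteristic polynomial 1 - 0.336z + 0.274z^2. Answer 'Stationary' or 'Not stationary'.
\text{Stationary}

The AR(p) characteristic polynomial is P(z) = 1 - 0.336z + 0.274z^2.
Stationarity requires all roots to lie outside the unit circle, i.e. |z| > 1 for every root.
Set 1 + (-0.336) z + (0.274) z^2 = 0, i.e. a z^2 + b z + c = 0 with a = 0.274, b = -0.336, c = 1.
Discriminant D = b^2 - 4ac = (-0.336)^2 - 4*(0.274)*1 = 0.112896 - (1.096) = -0.983104.
D < 0, so the roots are the complex-conjugate pair z = (-b +/- i sqrt(-D)) / (2a) = 0.6131 +/- 1.8093i.
For a conjugate pair |z|^2 = z * conj(z) = (product of roots) = c/a = 1/(0.274) = 3.649635, so |z| = sqrt(3.649635) = 1.9104 for both roots.
Moduli of all roots: 1.9104, 1.9104.
All moduli strictly greater than 1? Yes.
Verdict: Stationary.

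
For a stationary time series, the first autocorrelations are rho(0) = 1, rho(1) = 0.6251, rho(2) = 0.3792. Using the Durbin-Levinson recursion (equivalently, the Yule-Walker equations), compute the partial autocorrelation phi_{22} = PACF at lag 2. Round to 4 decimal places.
\phi_{22} = -0.0190

The PACF at lag k is phi_{kk}, the last component of the solution
to the Yule-Walker system G_k phi = r_k where
  (G_k)_{ij} = rho(|i - j|), (r_k)_i = rho(i), i,j = 1..k.
Equivalently, Durbin-Levinson gives phi_{kk} iteratively:
  phi_{11} = rho(1)
  phi_{kk} = [rho(k) - sum_{j=1..k-1} phi_{k-1,j} rho(k-j)]
            / [1 - sum_{j=1..k-1} phi_{k-1,j} rho(j)],
  phi_{k,j} = phi_{k-1,j} - phi_{kk} phi_{k-1,k-j},  j = 1..k-1.
Step k = 1:
  phi_11 = rho(1) = 0.6251.
Step k = 2:
  phi_22 = [rho(2) - phi_11 rho(1)] / [1 - phi_11 rho(1)] = [0.3792 - (0.6251)(0.6251)] / [1 - (0.6251)(0.6251)]
         = -0.01155001 / 0.60924999 = -0.019.
Therefore phi_{22} = -0.0190.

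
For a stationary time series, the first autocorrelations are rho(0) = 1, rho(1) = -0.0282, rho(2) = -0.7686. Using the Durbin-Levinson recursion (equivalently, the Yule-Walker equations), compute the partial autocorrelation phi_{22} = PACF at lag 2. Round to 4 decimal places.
\phi_{22} = -0.7700

The PACF at lag k is phi_{kk}, the last component of the solution
to the Yule-Walker system G_k phi = r_k where
  (G_k)_{ij} = rho(|i - j|), (r_k)_i = rho(i), i,j = 1..k.
Equivalently, Durbin-Levinson gives phi_{kk} iteratively:
  phi_{11} = rho(1)
  phi_{kk} = [rho(k) - sum_{j=1..k-1} phi_{k-1,j} rho(k-j)]
            / [1 - sum_{j=1..k-1} phi_{k-1,j} rho(j)],
  phi_{k,j} = phi_{k-1,j} - phi_{kk} phi_{k-1,k-j},  j = 1..k-1.
Step k = 1:
  phi_11 = rho(1) = -0.0282.
Step k = 2:
  phi_22 = [rho(2) - phi_11 rho(1)] / [1 - phi_11 rho(1)] = [-0.7686 - (-0.0282)(-0.0282)] / [1 - (-0.0282)(-0.0282)]
         = -0.76939524 / 0.99920476 = -0.77.
Therefore phi_{22} = -0.7700.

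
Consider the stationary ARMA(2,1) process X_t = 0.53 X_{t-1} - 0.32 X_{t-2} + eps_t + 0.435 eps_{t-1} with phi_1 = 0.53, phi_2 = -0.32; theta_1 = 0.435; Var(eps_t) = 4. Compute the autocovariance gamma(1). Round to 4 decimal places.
\gamma(1) = 4.6002

Multiply the model equation by X_{t-k} and take expectations. With theta_0 = psi_0 = 1 and psi_j the MA(infinity) weights, this gives
  gamma(k) - sum_i phi_i gamma(k-i) = c_k,
  c_k = sigma^2 * sum_{j=k..q} theta_j psi_{j-k}   (c_k = 0 for k > q),
using gamma(-m) = gamma(m).
psi-weights needed (psi_j = theta_j + sum_i phi_i psi_{j-i}):
  psi_1 = theta_1 + phi_1 = 0.435 + (0.53) = 0.965
Right-hand sides:
  c_0 = sigma^2 (1 + theta_1 psi_1) = 4 * (1 + (0.435)(0.965)) = 4 * 1.419775 = 5.6791
  c_1 = sigma^2 theta_1 = 4 * (0.435) = 1.74
  c_2 = 0
Equations for k = 0, 1, 2 (AR order 2, c_2 = 0):
  (E0) gamma(0) = phi_1 gamma(1) + phi_2 gamma(2) + c_0
  (E1) gamma(1) = phi_1 gamma(0) + phi_2 gamma(1) + c_1
  (E2) gamma(2) = phi_1 gamma(1) + phi_2 gamma(0)
From (E1): gamma(1) = A gamma(0) + B with
  A = phi_1 / (1 - phi_2) = 0.53 / 1.32 = 0.401515,   B = c_1 / (1 - phi_2) = 1.74 / 1.32 = 1.318182.
Insert (E2) into (E0): gamma(0) (1 - phi_2^2) = phi_1 (1 + phi_2) gamma(1) + c_0.
  phi_1 (1 + phi_2) = (0.53)(0.68) = 0.3604,   1 - phi_2^2 = 0.8976.
Replace gamma(1) by A gamma(0) + B and collect gamma(0):
  gamma(0) [0.8976 - (0.3604)(0.401515)] = (0.3604)(1.318182) + 5.6791
  gamma(0) * 0.752894 = 6.154173
  gamma(0) = 6.154173 / 0.752894 = 8.174023.
  gamma(1) = A gamma(0) + B = (0.401515)(8.174023) + (1.318182) = 4.600176.
Therefore gamma(1) = 4.6002 (to 4 decimal places).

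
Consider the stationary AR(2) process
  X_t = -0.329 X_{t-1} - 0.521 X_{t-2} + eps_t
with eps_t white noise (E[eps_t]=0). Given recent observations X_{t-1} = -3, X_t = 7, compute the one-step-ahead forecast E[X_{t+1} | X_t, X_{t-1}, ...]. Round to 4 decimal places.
E[X_{t+1} \mid \mathcal F_t] = -0.7400

For an AR(p) model X_t = c + sum_i phi_i X_{t-i} + eps_t, the
one-step-ahead conditional mean is
  E[X_{t+1} | X_t, ...] = c + sum_i phi_i X_{t+1-i}.
Substitute known values:
  E[X_{t+1} | ...] = (-0.329) * (7) + (-0.521) * (-3)
                   = -0.7400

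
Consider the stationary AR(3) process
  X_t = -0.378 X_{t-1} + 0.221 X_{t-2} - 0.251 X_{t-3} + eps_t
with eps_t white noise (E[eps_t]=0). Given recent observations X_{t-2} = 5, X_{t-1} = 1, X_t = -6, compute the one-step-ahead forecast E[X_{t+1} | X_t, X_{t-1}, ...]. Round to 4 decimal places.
E[X_{t+1} \mid \mathcal F_t] = 1.2340

For an AR(p) model X_t = c + sum_i phi_i X_{t-i} + eps_t, the
one-step-ahead conditional mean is
  E[X_{t+1} | X_t, ...] = c + sum_i phi_i X_{t+1-i}.
Substitute known values:
  E[X_{t+1} | ...] = (-0.378) * (-6) + (0.221) * (1) + (-0.251) * (5)
                   = 1.2340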